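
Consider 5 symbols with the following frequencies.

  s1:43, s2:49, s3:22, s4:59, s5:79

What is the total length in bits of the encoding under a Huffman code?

Greedily combine the two least-frequent nodes:
combine s3(22), s1(43) → 65
combine s2(49), s4(59) → 108
combine 65, s5(79) → 144
combine 108, 144 → 252
The encoded length is the sum of every internal node's weight: 65 + 108 + 144 + 252 = 569 bits.

569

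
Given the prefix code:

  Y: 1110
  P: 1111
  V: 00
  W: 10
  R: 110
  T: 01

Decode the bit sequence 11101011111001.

Read left to right; each codeword is recognised as soon as it completes (prefix code):
  1110→Y | 10→W | 1111→P | 10→W | 01→T
Decoded message: YWPWT

YWPWT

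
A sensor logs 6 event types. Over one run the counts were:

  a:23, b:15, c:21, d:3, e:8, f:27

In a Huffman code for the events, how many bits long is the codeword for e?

4

Huffman merges, smallest pair first:
merge d(3) and e(8): 11
merge 11 and b(15): 26
merge c(21) and a(23): 44
merge 26 and f(27): 53
merge 44 and 53: 97
e's leaf is at depth 4, giving a 4-bit codeword.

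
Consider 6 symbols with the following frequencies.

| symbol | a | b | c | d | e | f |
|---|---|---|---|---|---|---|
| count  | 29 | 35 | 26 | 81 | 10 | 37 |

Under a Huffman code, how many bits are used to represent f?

3

Repeatedly merge the two smallest:
combine e(10), c(26) → 36
combine a(29), b(35) → 64
combine 36, f(37) → 73
combine 64, 73 → 137
combine d(81), 137 → 218
f sits 3 levels below the root, so its codeword is 3 bits.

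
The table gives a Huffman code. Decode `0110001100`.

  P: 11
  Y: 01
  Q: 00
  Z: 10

YZQPQ

Read left to right; each codeword is recognised as soon as it completes (prefix code):
  01→Y | 10→Z | 00→Q | 11→P | 00→Q
Decoded message: YZQPQ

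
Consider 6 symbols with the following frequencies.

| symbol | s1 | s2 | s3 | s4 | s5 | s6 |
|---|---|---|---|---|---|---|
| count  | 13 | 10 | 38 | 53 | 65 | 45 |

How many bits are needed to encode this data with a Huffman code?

Merge the two smallest weights repeatedly:
s2(10) + s1(13) → 23
23 + s3(38) → 61
s6(45) + s4(53) → 98
61 + s5(65) → 126
98 + 126 → 224
The encoded length is the sum of every internal node's weight: 23 + 61 + 98 + 126 + 224 = 532 bits.

532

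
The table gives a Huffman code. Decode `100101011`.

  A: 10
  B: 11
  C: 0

ACAAB

Read left to right; each codeword is recognised as soon as it completes (prefix code):
  10→A | 0→C | 10→A | 10→A | 11→B
Decoded message: ACAAB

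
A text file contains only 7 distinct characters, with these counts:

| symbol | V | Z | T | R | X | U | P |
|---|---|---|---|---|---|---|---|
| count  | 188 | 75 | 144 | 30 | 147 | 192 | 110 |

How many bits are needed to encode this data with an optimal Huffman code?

Merge the two smallest weights repeatedly:
combine R(30), Z(75) → 105
combine 105, P(110) → 215
combine T(144), X(147) → 291
combine V(188), U(192) → 380
combine 215, 291 → 506
combine 380, 506 → 886
Total encoded bits = sum of merged weights = 105 + 215 + 291 + 380 + 506 + 886 = 2383.

2383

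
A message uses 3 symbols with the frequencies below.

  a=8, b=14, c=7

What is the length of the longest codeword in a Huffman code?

Merge the two lowest-weight nodes at each step:
combine c(7), a(8) → 15
combine b(14), 15 → 29
Maximum depth reached is 2.

2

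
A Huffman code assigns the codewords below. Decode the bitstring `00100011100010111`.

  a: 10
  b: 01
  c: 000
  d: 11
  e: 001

Read left to right; each codeword is recognised as soon as it completes (prefix code):
  001→e | 000→c | 11→d | 10→a | 001→e | 01→b | 11→d
Decoded message: ecdaebd

ecdaebd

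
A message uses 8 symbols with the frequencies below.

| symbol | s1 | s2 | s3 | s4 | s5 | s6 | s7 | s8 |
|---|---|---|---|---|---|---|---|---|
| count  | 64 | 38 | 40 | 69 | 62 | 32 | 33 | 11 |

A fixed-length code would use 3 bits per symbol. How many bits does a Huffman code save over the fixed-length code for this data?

26

Fixed-length: 3 bits × 349 symbols = 1047 bits.
Huffman merges:
combine s8(11), s6(32) → 43
combine s7(33), s2(38) → 71
combine s3(40), 43 → 83
combine s5(62), s1(64) → 126
combine s4(69), 71 → 140
combine 83, 126 → 209
combine 140, 209 → 349
Huffman total = 43 + 71 + 83 + 126 + 140 + 209 + 349 = 1021 bits.
Saving = 1047 − 1021 = 26 bits.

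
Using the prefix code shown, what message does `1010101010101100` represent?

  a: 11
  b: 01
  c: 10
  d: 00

Read left to right; each codeword is recognised as soon as it completes (prefix code):
  10→c | 10→c | 10→c | 10→c | 10→c | 10→c | 11→a | 00→d
Decoded message: ccccccad

ccccccad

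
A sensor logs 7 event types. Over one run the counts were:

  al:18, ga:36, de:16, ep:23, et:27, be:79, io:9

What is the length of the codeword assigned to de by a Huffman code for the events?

Huffman merges, smallest pair first:
combine io(9), de(16) → 25
combine al(18), ep(23) → 41
combine 25, et(27) → 52
combine ga(36), 41 → 77
combine 52, 77 → 129
combine be(79), 129 → 208
de sits 4 levels below the root, so its codeword is 4 bits.

4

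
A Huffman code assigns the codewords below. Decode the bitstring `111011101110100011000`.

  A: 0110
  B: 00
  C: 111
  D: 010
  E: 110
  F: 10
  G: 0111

CGGDBEB

Read left to right; each codeword is recognised as soon as it completes (prefix code):
  111→C | 0111→G | 0111→G | 010→D | 00→B | 110→E | 00→B
Decoded message: CGGDBEB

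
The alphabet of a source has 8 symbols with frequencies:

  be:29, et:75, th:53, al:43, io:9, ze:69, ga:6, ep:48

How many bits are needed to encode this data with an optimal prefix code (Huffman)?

911

Build the Huffman tree bottom-up:
merge ga(6) and io(9): 15
merge 15 and be(29): 44
merge al(43) and 44: 87
merge ep(48) and th(53): 101
merge ze(69) and et(75): 144
merge 87 and 101: 188
merge 144 and 188: 332
Each symbol's bit-cost is frequency × depth; summing gives 911 bits (equivalently 15 + 44 + 87 + 101 + 144 + 188 + 332).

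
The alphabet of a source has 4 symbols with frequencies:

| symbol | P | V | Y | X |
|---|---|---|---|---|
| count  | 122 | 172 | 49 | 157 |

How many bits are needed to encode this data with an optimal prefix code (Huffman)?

999

Build the Huffman tree bottom-up:
merge Y(49) and P(122): 171
merge X(157) and 171: 328
merge V(172) and 328: 500
The encoded length is the sum of every internal node's weight: 171 + 328 + 500 = 999 bits.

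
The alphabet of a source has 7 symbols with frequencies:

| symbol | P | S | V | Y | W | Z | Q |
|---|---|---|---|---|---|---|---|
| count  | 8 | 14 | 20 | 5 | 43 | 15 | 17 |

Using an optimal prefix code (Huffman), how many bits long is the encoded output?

Merge the two smallest weights repeatedly:
Y(5) + P(8) → 13
13 + S(14) → 27
Z(15) + Q(17) → 32
V(20) + 27 → 47
32 + W(43) → 75
47 + 75 → 122
Total encoded bits = sum of merged weights = 13 + 27 + 32 + 47 + 75 + 122 = 316.

316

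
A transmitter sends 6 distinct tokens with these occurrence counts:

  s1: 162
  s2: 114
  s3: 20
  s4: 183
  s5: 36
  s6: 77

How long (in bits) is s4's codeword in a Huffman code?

Huffman merges, smallest pair first:
combine s3(20), s5(36) → 56
combine 56, s6(77) → 133
combine s2(114), 133 → 247
combine s1(162), s4(183) → 345
combine 247, 345 → 592
s4 sits 2 levels below the root, so its codeword is 2 bits.

2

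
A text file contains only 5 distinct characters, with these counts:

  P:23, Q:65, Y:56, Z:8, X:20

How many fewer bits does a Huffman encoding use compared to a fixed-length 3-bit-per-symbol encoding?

Fixed-length: 3 bits × 172 symbols = 516 bits.
Huffman merges:
combine Z(8), X(20) → 28
combine P(23), 28 → 51
combine 51, Y(56) → 107
combine Q(65), 107 → 172
Huffman total = 28 + 51 + 107 + 172 = 358 bits.
Saving = 516 − 358 = 158 bits.

158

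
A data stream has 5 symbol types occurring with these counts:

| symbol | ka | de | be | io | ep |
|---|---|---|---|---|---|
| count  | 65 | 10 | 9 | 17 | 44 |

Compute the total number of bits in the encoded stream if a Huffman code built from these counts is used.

Build the Huffman tree bottom-up:
merge be(9) and de(10): 19
merge io(17) and 19: 36
merge 36 and ep(44): 80
merge ka(65) and 80: 145
The encoded length is the sum of every internal node's weight: 19 + 36 + 80 + 145 = 280 bits.

280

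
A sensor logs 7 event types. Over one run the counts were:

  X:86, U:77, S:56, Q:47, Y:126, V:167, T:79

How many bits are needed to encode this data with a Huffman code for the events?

Greedily combine the two least-frequent nodes:
Q(47) + S(56) → 103
U(77) + T(79) → 156
X(86) + 103 → 189
Y(126) + 156 → 282
V(167) + 189 → 356
282 + 356 → 638
The encoded length is the sum of every internal node's weight: 103 + 156 + 189 + 282 + 356 + 638 = 1724 bits.

1724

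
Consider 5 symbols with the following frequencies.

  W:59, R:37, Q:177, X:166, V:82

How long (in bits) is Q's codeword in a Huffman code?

Huffman merges, smallest pair first:
R(37) + W(59) → 96
V(82) + 96 → 178
X(166) + Q(177) → 343
178 + 343 → 521
Q's leaf is at depth 2, giving a 2-bit codeword.

2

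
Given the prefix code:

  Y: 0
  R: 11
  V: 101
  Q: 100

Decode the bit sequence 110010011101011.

Read left to right; each codeword is recognised as soon as it completes (prefix code):
  11→R | 0→Y | 0→Y | 100→Q | 11→R | 101→V | 0→Y | 11→R
Decoded message: RYYQRVYR

RYYQRVYR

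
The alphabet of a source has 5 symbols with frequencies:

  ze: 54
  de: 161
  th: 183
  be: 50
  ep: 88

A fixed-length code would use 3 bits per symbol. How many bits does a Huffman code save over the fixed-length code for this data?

432

Fixed-length: 3 bits × 536 symbols = 1608 bits.
Huffman merges:
merge be(50) and ze(54): 104
merge ep(88) and 104: 192
merge de(161) and th(183): 344
merge 192 and 344: 536
Huffman total = 104 + 192 + 344 + 536 = 1176 bits.
Saving = 1608 − 1176 = 432 bits.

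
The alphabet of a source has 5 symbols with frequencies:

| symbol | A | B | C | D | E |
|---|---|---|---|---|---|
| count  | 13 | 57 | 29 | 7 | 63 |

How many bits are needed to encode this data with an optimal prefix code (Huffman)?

344

Build the Huffman tree bottom-up:
D(7) + A(13) → 20
20 + C(29) → 49
49 + B(57) → 106
E(63) + 106 → 169
Total encoded bits = sum of merged weights = 20 + 49 + 106 + 169 = 344.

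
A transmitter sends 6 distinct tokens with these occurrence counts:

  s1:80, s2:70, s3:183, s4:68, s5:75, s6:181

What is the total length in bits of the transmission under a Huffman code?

Build the Huffman tree bottom-up:
merge s4(68) and s2(70): 138
merge s5(75) and s1(80): 155
merge 138 and 155: 293
merge s6(181) and s3(183): 364
merge 293 and 364: 657
Each symbol's bit-cost is frequency × depth; summing gives 1607 bits (equivalently 138 + 155 + 293 + 364 + 657).

1607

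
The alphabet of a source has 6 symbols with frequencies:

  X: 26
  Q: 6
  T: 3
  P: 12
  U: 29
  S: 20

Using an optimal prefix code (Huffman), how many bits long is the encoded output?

Greedily combine the two least-frequent nodes:
T(3) + Q(6) → 9
9 + P(12) → 21
S(20) + 21 → 41
X(26) + U(29) → 55
41 + 55 → 96
The encoded length is the sum of every internal node's weight: 9 + 21 + 41 + 55 + 96 = 222 bits.

222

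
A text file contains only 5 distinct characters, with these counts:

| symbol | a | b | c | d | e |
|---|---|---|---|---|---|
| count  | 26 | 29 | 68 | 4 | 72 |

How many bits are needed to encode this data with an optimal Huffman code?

415

Greedily combine the two least-frequent nodes:
combine d(4), a(26) → 30
combine b(29), 30 → 59
combine 59, c(68) → 127
combine e(72), 127 → 199
Total encoded bits = sum of merged weights = 30 + 59 + 127 + 199 = 415.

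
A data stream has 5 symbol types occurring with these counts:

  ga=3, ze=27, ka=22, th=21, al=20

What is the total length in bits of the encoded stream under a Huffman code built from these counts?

209

Greedily combine the two least-frequent nodes:
ga(3) + al(20) → 23
th(21) + ka(22) → 43
23 + ze(27) → 50
43 + 50 → 93
Each symbol's bit-cost is frequency × depth; summing gives 209 bits (equivalently 23 + 43 + 50 + 93).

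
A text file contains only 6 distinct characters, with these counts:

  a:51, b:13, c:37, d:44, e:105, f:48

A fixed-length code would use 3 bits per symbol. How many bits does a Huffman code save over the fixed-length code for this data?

Fixed-length: 3 bits × 298 symbols = 894 bits.
Huffman merges:
b(13) + c(37) → 50
d(44) + f(48) → 92
50 + a(51) → 101
92 + 101 → 193
e(105) + 193 → 298
Huffman total = 50 + 92 + 101 + 193 + 298 = 734 bits.
Saving = 894 − 734 = 160 bits.

160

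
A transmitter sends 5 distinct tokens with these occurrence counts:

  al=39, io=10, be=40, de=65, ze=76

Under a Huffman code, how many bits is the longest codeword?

3

Merge the two lowest-weight nodes at each step:
merge io(10) and al(39): 49
merge be(40) and 49: 89
merge de(65) and ze(76): 141
merge 89 and 141: 230
The rarest symbols sit at the bottom; the longest codeword is 3 bits.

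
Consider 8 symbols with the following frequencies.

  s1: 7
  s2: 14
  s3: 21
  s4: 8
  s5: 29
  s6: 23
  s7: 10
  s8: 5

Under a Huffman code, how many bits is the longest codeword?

Merge the two lowest-weight nodes at each step:
merge s8(5) and s1(7): 12
merge s4(8) and s7(10): 18
merge 12 and s2(14): 26
merge 18 and s3(21): 39
merge s6(23) and 26: 49
merge s5(29) and 39: 68
merge 49 and 68: 117
Maximum depth reached is 4.

4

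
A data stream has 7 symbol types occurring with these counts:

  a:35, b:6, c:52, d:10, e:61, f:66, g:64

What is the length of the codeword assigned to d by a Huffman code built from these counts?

5

Repeatedly merge the two smallest:
b(6) + d(10) → 16
16 + a(35) → 51
51 + c(52) → 103
e(61) + g(64) → 125
f(66) + 103 → 169
125 + 169 → 294
d sits 5 levels below the root, so its codeword is 5 bits.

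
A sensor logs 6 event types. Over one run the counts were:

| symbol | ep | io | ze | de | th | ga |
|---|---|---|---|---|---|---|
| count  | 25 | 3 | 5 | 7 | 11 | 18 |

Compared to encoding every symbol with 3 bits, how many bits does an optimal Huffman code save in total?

46

Fixed-length: 3 bits × 69 symbols = 207 bits.
Huffman merges:
io(3) + ze(5) → 8
de(7) + 8 → 15
th(11) + 15 → 26
ga(18) + ep(25) → 43
26 + 43 → 69
Huffman total = 8 + 15 + 26 + 43 + 69 = 161 bits.
Saving = 207 − 161 = 46 bits.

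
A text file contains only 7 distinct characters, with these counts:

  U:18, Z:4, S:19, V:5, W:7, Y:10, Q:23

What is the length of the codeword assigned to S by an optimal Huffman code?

2

Huffman merges, smallest pair first:
merge Z(4) and V(5): 9
merge W(7) and 9: 16
merge Y(10) and 16: 26
merge U(18) and S(19): 37
merge Q(23) and 26: 49
merge 37 and 49: 86
S's leaf is at depth 2, giving a 2-bit codeword.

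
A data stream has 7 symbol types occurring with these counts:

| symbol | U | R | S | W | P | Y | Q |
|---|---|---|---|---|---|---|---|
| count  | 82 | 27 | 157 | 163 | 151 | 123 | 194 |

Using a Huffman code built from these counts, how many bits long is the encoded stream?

2443

Greedily combine the two least-frequent nodes:
R(27) + U(82) → 109
109 + Y(123) → 232
P(151) + S(157) → 308
W(163) + Q(194) → 357
232 + 308 → 540
357 + 540 → 897
Total encoded bits = sum of merged weights = 109 + 232 + 308 + 357 + 540 + 897 = 2443.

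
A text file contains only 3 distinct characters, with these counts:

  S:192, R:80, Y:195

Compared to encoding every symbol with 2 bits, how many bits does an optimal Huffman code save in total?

195

Fixed-length: 2 bits × 467 symbols = 934 bits.
Huffman merges:
merge R(80) and S(192): 272
merge Y(195) and 272: 467
Huffman total = 272 + 467 = 739 bits.
Saving = 934 − 739 = 195 bits.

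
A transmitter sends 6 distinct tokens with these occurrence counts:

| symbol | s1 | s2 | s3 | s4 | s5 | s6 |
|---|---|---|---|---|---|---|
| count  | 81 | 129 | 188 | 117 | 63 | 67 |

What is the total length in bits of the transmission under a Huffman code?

Merge the two smallest weights repeatedly:
combine s5(63), s6(67) → 130
combine s1(81), s4(117) → 198
combine s2(129), 130 → 259
combine s3(188), 198 → 386
combine 259, 386 → 645
Each symbol's bit-cost is frequency × depth; summing gives 1618 bits (equivalently 130 + 198 + 259 + 386 + 645).

1618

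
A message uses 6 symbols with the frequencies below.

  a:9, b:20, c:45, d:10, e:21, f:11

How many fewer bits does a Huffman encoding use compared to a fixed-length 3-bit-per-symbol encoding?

71

Fixed-length: 3 bits × 116 symbols = 348 bits.
Huffman merges:
combine a(9), d(10) → 19
combine f(11), 19 → 30
combine b(20), e(21) → 41
combine 30, 41 → 71
combine c(45), 71 → 116
Huffman total = 19 + 30 + 41 + 71 + 116 = 277 bits.
Saving = 348 − 277 = 71 bits.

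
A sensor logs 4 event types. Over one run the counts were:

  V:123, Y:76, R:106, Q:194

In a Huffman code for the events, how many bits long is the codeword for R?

Repeatedly merge the two smallest:
merge Y(76) and R(106): 182
merge V(123) and 182: 305
merge Q(194) and 305: 499
The subtree containing R is merged 3 times, so code length = 3.

3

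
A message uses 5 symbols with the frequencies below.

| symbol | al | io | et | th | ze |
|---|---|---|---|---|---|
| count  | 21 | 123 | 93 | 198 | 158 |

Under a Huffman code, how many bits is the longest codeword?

3

Merge the two lowest-weight nodes at each step:
merge al(21) and et(93): 114
merge 114 and io(123): 237
merge ze(158) and th(198): 356
merge 237 and 356: 593
The first pair merged (al, et) ends up deepest, at depth 3.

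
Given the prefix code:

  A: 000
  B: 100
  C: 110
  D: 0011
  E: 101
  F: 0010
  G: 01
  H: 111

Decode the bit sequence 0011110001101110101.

DCDGCE

Read left to right; each codeword is recognised as soon as it completes (prefix code):
  0011→D | 110→C | 0011→D | 01→G | 110→C | 101→E
Decoded message: DCDGCE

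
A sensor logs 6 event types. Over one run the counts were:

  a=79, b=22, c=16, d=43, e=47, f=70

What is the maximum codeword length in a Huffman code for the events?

Merge the two lowest-weight nodes at each step:
combine c(16), b(22) → 38
combine 38, d(43) → 81
combine e(47), f(70) → 117
combine a(79), 81 → 160
combine 117, 160 → 277
The first pair merged (c, b) ends up deepest, at depth 4.

4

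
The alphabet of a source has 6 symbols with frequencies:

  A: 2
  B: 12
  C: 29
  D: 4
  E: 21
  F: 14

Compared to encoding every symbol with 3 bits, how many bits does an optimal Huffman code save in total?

Fixed-length: 3 bits × 82 symbols = 246 bits.
Huffman merges:
combine A(2), D(4) → 6
combine 6, B(12) → 18
combine F(14), 18 → 32
combine E(21), C(29) → 50
combine 32, 50 → 82
Huffman total = 6 + 18 + 32 + 50 + 82 = 188 bits.
Saving = 246 − 188 = 58 bits.

58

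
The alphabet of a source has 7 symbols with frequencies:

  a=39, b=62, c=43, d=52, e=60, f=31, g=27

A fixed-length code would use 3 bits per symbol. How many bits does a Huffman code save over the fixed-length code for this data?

Fixed-length: 3 bits × 314 symbols = 942 bits.
Huffman merges:
combine g(27), f(31) → 58
combine a(39), c(43) → 82
combine d(52), 58 → 110
combine e(60), b(62) → 122
combine 82, 110 → 192
combine 122, 192 → 314
Huffman total = 58 + 82 + 110 + 122 + 192 + 314 = 878 bits.
Saving = 942 − 878 = 64 bits.

64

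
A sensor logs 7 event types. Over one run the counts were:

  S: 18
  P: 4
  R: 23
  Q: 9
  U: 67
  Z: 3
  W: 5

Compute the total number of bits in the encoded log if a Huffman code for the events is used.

Build the Huffman tree bottom-up:
Z(3) + P(4) → 7
W(5) + 7 → 12
Q(9) + 12 → 21
S(18) + 21 → 39
R(23) + 39 → 62
62 + U(67) → 129
The encoded length is the sum of every internal node's weight: 7 + 12 + 21 + 39 + 62 + 129 = 270 bits.

270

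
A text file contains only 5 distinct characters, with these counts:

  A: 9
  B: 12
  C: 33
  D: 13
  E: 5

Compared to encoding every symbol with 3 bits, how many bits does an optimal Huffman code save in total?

Fixed-length: 3 bits × 72 symbols = 216 bits.
Huffman merges:
merge E(5) and A(9): 14
merge B(12) and D(13): 25
merge 14 and 25: 39
merge C(33) and 39: 72
Huffman total = 14 + 25 + 39 + 72 = 150 bits.
Saving = 216 − 150 = 66 bits.

66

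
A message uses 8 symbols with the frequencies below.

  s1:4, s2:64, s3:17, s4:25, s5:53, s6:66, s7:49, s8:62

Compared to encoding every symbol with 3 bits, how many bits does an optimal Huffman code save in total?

Fixed-length: 3 bits × 340 symbols = 1020 bits.
Huffman merges:
combine s1(4), s3(17) → 21
combine 21, s4(25) → 46
combine 46, s7(49) → 95
combine s5(53), s8(62) → 115
combine s2(64), s6(66) → 130
combine 95, 115 → 210
combine 130, 210 → 340
Huffman total = 21 + 46 + 95 + 115 + 130 + 210 + 340 = 957 bits.
Saving = 1020 − 957 = 63 bits.

63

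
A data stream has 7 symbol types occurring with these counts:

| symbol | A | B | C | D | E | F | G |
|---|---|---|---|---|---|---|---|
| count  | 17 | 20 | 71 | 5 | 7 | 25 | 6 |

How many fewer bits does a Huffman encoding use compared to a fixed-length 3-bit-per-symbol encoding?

Fixed-length: 3 bits × 151 symbols = 453 bits.
Huffman merges:
merge D(5) and G(6): 11
merge E(7) and 11: 18
merge A(17) and 18: 35
merge B(20) and F(25): 45
merge 35 and 45: 80
merge C(71) and 80: 151
Huffman total = 11 + 18 + 35 + 45 + 80 + 151 = 340 bits.
Saving = 453 − 340 = 113 bits.

113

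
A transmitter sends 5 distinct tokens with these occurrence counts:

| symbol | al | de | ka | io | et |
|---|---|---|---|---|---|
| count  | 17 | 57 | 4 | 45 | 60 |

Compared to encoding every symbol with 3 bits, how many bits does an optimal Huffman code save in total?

Fixed-length: 3 bits × 183 symbols = 549 bits.
Huffman merges:
combine ka(4), al(17) → 21
combine 21, io(45) → 66
combine de(57), et(60) → 117
combine 66, 117 → 183
Huffman total = 21 + 66 + 117 + 183 = 387 bits.
Saving = 549 − 387 = 162 bits.

162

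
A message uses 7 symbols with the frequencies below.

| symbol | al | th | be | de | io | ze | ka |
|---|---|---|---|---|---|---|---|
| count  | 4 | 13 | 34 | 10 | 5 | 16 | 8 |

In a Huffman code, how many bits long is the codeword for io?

5

Repeatedly merge the two smallest:
combine al(4), io(5) → 9
combine ka(8), 9 → 17
combine de(10), th(13) → 23
combine ze(16), 17 → 33
combine 23, 33 → 56
combine be(34), 56 → 90
The subtree containing io is merged 5 times, so code length = 5.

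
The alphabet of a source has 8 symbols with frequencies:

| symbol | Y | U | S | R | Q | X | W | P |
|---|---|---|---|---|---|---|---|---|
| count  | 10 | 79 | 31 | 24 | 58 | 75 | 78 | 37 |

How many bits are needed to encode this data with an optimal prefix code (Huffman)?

1118

Build the Huffman tree bottom-up:
Y(10) + R(24) → 34
S(31) + 34 → 65
P(37) + Q(58) → 95
65 + X(75) → 140
W(78) + U(79) → 157
95 + 140 → 235
157 + 235 → 392
Each symbol's bit-cost is frequency × depth; summing gives 1118 bits (equivalently 34 + 65 + 95 + 140 + 157 + 235 + 392).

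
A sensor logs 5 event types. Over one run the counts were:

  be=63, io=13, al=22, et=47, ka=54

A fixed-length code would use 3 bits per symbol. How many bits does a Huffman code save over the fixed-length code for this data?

164

Fixed-length: 3 bits × 199 symbols = 597 bits.
Huffman merges:
combine io(13), al(22) → 35
combine 35, et(47) → 82
combine ka(54), be(63) → 117
combine 82, 117 → 199
Huffman total = 35 + 82 + 117 + 199 = 433 bits.
Saving = 597 − 433 = 164 bits.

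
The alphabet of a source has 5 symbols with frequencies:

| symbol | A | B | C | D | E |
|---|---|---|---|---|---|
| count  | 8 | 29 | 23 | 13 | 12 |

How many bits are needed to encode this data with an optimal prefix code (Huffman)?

Merge the two smallest weights repeatedly:
A(8) + E(12) → 20
D(13) + 20 → 33
C(23) + B(29) → 52
33 + 52 → 85
Total encoded bits = sum of merged weights = 20 + 33 + 52 + 85 = 190.

190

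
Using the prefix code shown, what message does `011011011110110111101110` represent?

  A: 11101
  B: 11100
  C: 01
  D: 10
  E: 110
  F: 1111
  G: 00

CDEFCDFCE

Read left to right; each codeword is recognised as soon as it completes (prefix code):
  01→C | 10→D | 110→E | 1111→F | 01→C | 10→D | 1111→F | 01→C | 110→E
Decoded message: CDEFCDFCE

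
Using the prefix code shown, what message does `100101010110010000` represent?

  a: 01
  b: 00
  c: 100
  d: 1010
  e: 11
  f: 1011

Read left to right; each codeword is recognised as soon as it completes (prefix code):
  100→c | 1010→d | 1011→f | 00→b | 100→c | 00→b
Decoded message: cdfbcb

cdfbcb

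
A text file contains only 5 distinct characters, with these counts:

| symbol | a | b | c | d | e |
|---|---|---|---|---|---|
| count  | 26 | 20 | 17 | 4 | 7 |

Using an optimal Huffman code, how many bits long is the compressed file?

159

Merge the two smallest weights repeatedly:
combine d(4), e(7) → 11
combine 11, c(17) → 28
combine b(20), a(26) → 46
combine 28, 46 → 74
The encoded length is the sum of every internal node's weight: 11 + 28 + 46 + 74 = 159 bits.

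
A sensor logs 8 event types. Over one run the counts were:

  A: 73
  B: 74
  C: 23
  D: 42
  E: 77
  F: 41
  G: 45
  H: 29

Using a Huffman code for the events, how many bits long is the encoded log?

1187

Build the Huffman tree bottom-up:
merge C(23) and H(29): 52
merge F(41) and D(42): 83
merge G(45) and 52: 97
merge A(73) and B(74): 147
merge E(77) and 83: 160
merge 97 and 147: 244
merge 160 and 244: 404
Each symbol's bit-cost is frequency × depth; summing gives 1187 bits (equivalently 52 + 83 + 97 + 147 + 160 + 244 + 404).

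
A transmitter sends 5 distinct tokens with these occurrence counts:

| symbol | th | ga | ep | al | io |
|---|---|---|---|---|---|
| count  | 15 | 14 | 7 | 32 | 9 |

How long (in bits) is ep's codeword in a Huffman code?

3

Build the tree from the bottom:
merge ep(7) and io(9): 16
merge ga(14) and th(15): 29
merge 16 and 29: 45
merge al(32) and 45: 77
ep's leaf is at depth 3, giving a 3-bit codeword.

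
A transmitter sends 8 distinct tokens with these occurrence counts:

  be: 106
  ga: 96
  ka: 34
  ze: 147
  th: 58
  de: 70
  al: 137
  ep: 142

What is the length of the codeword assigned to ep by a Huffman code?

Huffman merges, smallest pair first:
combine ka(34), th(58) → 92
combine de(70), 92 → 162
combine ga(96), be(106) → 202
combine al(137), ep(142) → 279
combine ze(147), 162 → 309
combine 202, 279 → 481
combine 309, 481 → 790
ep's leaf is at depth 3, giving a 3-bit codeword.

3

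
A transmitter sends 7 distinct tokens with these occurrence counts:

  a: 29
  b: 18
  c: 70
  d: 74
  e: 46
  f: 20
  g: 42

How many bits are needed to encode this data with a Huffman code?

791

Merge the two smallest weights repeatedly:
merge b(18) and f(20): 38
merge a(29) and 38: 67
merge g(42) and e(46): 88
merge 67 and c(70): 137
merge d(74) and 88: 162
merge 137 and 162: 299
Total encoded bits = sum of merged weights = 38 + 67 + 88 + 137 + 162 + 299 = 791.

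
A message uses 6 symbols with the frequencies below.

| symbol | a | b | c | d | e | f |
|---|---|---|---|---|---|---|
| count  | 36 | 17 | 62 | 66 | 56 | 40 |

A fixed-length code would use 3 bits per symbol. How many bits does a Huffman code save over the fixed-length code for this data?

131

Fixed-length: 3 bits × 277 symbols = 831 bits.
Huffman merges:
combine b(17), a(36) → 53
combine f(40), 53 → 93
combine e(56), c(62) → 118
combine d(66), 93 → 159
combine 118, 159 → 277
Huffman total = 53 + 93 + 118 + 159 + 277 = 700 bits.
Saving = 831 − 700 = 131 bits.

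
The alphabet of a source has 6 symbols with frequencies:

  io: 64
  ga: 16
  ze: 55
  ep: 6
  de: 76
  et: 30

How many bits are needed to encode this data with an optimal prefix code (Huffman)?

Build the Huffman tree bottom-up:
ep(6) + ga(16) → 22
22 + et(30) → 52
52 + ze(55) → 107
io(64) + de(76) → 140
107 + 140 → 247
Total encoded bits = sum of merged weights = 22 + 52 + 107 + 140 + 247 = 568.

568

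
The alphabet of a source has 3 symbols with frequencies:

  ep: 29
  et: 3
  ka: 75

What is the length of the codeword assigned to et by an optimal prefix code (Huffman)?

Build the tree from the bottom:
combine et(3), ep(29) → 32
combine 32, ka(75) → 107
et's leaf is at depth 2, giving a 2-bit codeword.

2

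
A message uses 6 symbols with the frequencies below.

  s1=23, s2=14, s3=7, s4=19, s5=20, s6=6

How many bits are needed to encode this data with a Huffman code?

Build the Huffman tree bottom-up:
s6(6) + s3(7) → 13
13 + s2(14) → 27
s4(19) + s5(20) → 39
s1(23) + 27 → 50
39 + 50 → 89
Each symbol's bit-cost is frequency × depth; summing gives 218 bits (equivalently 13 + 27 + 39 + 50 + 89).

218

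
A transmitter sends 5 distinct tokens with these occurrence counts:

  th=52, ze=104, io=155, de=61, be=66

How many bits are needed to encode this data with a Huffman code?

989

Build the Huffman tree bottom-up:
combine th(52), de(61) → 113
combine be(66), ze(104) → 170
combine 113, io(155) → 268
combine 170, 268 → 438
Each symbol's bit-cost is frequency × depth; summing gives 989 bits (equivalently 113 + 170 + 268 + 438).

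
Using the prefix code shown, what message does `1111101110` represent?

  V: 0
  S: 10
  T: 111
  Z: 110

TZTV

Read left to right; each codeword is recognised as soon as it completes (prefix code):
  111→T | 110→Z | 111→T | 0→V
Decoded message: TZTV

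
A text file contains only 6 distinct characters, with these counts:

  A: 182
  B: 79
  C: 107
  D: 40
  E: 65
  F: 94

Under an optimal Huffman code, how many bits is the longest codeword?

Merge the two lowest-weight nodes at each step:
merge D(40) and E(65): 105
merge B(79) and F(94): 173
merge 105 and C(107): 212
merge 173 and A(182): 355
merge 212 and 355: 567
The rarest symbols sit at the bottom; the longest codeword is 3 bits.

3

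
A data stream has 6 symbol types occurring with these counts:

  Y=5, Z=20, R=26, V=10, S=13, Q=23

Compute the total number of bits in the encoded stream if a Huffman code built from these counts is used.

Greedily combine the two least-frequent nodes:
merge Y(5) and V(10): 15
merge S(13) and 15: 28
merge Z(20) and Q(23): 43
merge R(26) and 28: 54
merge 43 and 54: 97
Each symbol's bit-cost is frequency × depth; summing gives 237 bits (equivalently 15 + 28 + 43 + 54 + 97).

237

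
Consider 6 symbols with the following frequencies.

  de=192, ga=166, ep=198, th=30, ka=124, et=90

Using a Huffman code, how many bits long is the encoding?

Build the Huffman tree bottom-up:
merge th(30) and et(90): 120
merge 120 and ka(124): 244
merge ga(166) and de(192): 358
merge ep(198) and 244: 442
merge 358 and 442: 800
Each symbol's bit-cost is frequency × depth; summing gives 1964 bits (equivalently 120 + 244 + 358 + 442 + 800).

1964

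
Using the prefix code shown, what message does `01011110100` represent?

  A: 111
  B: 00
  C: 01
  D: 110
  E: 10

CCACB

Read left to right; each codeword is recognised as soon as it completes (prefix code):
  01→C | 01→C | 111→A | 01→C | 00→B
Decoded message: CCACB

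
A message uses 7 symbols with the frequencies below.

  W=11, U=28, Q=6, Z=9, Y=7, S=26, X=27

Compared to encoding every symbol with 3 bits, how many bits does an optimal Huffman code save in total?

48

Fixed-length: 3 bits × 114 symbols = 342 bits.
Huffman merges:
merge Q(6) and Y(7): 13
merge Z(9) and W(11): 20
merge 13 and 20: 33
merge S(26) and X(27): 53
merge U(28) and 33: 61
merge 53 and 61: 114
Huffman total = 13 + 20 + 33 + 53 + 61 + 114 = 294 bits.
Saving = 342 − 294 = 48 bits.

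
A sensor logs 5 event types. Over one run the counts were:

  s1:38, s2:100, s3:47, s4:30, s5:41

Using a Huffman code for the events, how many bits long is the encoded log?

568

Greedily combine the two least-frequent nodes:
merge s4(30) and s1(38): 68
merge s5(41) and s3(47): 88
merge 68 and 88: 156
merge s2(100) and 156: 256
The encoded length is the sum of every internal node's weight: 68 + 88 + 156 + 256 = 568 bits.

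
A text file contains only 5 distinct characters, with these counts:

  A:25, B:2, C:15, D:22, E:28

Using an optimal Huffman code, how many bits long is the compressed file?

201

Greedily combine the two least-frequent nodes:
combine B(2), C(15) → 17
combine 17, D(22) → 39
combine A(25), E(28) → 53
combine 39, 53 → 92
Total encoded bits = sum of merged weights = 17 + 39 + 53 + 92 = 201.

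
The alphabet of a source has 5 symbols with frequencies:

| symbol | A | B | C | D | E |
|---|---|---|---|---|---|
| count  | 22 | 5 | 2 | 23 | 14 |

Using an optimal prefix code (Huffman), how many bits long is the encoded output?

Build the Huffman tree bottom-up:
merge C(2) and B(5): 7
merge 7 and E(14): 21
merge 21 and A(22): 43
merge D(23) and 43: 66
Total encoded bits = sum of merged weights = 7 + 21 + 43 + 66 = 137.

137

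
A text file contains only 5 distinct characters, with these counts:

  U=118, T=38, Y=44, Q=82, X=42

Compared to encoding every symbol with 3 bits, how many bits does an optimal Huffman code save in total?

244

Fixed-length: 3 bits × 324 symbols = 972 bits.
Huffman merges:
T(38) + X(42) → 80
Y(44) + 80 → 124
Q(82) + U(118) → 200
124 + 200 → 324
Huffman total = 80 + 124 + 200 + 324 = 728 bits.
Saving = 972 − 728 = 244 bits.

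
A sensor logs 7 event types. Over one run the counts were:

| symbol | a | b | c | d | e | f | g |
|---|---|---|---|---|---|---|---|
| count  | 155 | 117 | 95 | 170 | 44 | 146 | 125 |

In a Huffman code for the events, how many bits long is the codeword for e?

4

Build the tree from the bottom:
e(44) + c(95) → 139
b(117) + g(125) → 242
139 + f(146) → 285
a(155) + d(170) → 325
242 + 285 → 527
325 + 527 → 852
The subtree containing e is merged 4 times, so code length = 4.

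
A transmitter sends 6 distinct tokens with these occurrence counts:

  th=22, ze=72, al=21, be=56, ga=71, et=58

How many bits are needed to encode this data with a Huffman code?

742

Build the Huffman tree bottom-up:
combine al(21), th(22) → 43
combine 43, be(56) → 99
combine et(58), ga(71) → 129
combine ze(72), 99 → 171
combine 129, 171 → 300
Each symbol's bit-cost is frequency × depth; summing gives 742 bits (equivalently 43 + 99 + 129 + 171 + 300).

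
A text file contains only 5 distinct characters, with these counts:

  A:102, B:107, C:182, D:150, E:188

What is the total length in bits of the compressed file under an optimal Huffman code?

1667

Build the Huffman tree bottom-up:
merge A(102) and B(107): 209
merge D(150) and C(182): 332
merge E(188) and 209: 397
merge 332 and 397: 729
Total encoded bits = sum of merged weights = 209 + 332 + 397 + 729 = 1667.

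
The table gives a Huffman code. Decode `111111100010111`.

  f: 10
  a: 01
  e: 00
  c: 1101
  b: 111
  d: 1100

Read left to right; each codeword is recognised as soon as it completes (prefix code):
  111→b | 111→b | 10→f | 00→e | 10→f | 111→b
Decoded message: bbfefb

bbfefb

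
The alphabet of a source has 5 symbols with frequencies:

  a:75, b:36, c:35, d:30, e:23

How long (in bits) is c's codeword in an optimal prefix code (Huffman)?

Build the tree from the bottom:
merge e(23) and d(30): 53
merge c(35) and b(36): 71
merge 53 and 71: 124
merge a(75) and 124: 199
c sits 3 levels below the root, so its codeword is 3 bits.

3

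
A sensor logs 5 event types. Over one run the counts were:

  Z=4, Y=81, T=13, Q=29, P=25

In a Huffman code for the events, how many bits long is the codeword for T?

4

Huffman merges, smallest pair first:
merge Z(4) and T(13): 17
merge 17 and P(25): 42
merge Q(29) and 42: 71
merge 71 and Y(81): 152
T's leaf is at depth 4, giving a 4-bit codeword.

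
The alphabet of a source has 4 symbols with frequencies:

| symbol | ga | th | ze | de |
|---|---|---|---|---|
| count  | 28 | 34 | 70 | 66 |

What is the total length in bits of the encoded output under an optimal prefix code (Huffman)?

Merge the two smallest weights repeatedly:
merge ga(28) and th(34): 62
merge 62 and de(66): 128
merge ze(70) and 128: 198
The encoded length is the sum of every internal node's weight: 62 + 128 + 198 = 388 bits.

388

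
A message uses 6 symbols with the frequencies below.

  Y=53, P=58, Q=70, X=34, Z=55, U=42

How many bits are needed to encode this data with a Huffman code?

Build the Huffman tree bottom-up:
combine X(34), U(42) → 76
combine Y(53), Z(55) → 108
combine P(58), Q(70) → 128
combine 76, 108 → 184
combine 128, 184 → 312
The encoded length is the sum of every internal node's weight: 76 + 108 + 128 + 184 + 312 = 808 bits.

808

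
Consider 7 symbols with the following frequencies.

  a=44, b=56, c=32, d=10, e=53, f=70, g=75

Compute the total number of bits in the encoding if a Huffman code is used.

917

Merge the two smallest weights repeatedly:
merge d(10) and c(32): 42
merge 42 and a(44): 86
merge e(53) and b(56): 109
merge f(70) and g(75): 145
merge 86 and 109: 195
merge 145 and 195: 340
Total encoded bits = sum of merged weights = 42 + 86 + 109 + 145 + 195 + 340 = 917.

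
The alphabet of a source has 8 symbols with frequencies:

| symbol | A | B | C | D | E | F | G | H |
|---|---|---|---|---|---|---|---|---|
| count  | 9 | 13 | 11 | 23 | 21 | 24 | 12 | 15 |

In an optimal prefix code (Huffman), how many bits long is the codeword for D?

Build the tree from the bottom:
combine A(9), C(11) → 20
combine G(12), B(13) → 25
combine H(15), 20 → 35
combine E(21), D(23) → 44
combine F(24), 25 → 49
combine 35, 44 → 79
combine 49, 79 → 128
D sits 3 levels below the root, so its codeword is 3 bits.

3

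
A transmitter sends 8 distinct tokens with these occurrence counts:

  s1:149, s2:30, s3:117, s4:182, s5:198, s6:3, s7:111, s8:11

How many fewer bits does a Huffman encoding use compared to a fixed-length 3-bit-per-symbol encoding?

322

Fixed-length: 3 bits × 801 symbols = 2403 bits.
Huffman merges:
merge s6(3) and s8(11): 14
merge 14 and s2(30): 44
merge 44 and s7(111): 155
merge s3(117) and s1(149): 266
merge 155 and s4(182): 337
merge s5(198) and 266: 464
merge 337 and 464: 801
Huffman total = 14 + 44 + 155 + 266 + 337 + 464 + 801 = 2081 bits.
Saving = 2403 − 2081 = 322 bits.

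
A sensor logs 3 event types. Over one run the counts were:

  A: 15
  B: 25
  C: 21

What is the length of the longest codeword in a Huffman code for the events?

Merge the two lowest-weight nodes at each step:
A(15) + C(21) → 36
B(25) + 36 → 61
The first pair merged (A, C) ends up deepest, at depth 2.

2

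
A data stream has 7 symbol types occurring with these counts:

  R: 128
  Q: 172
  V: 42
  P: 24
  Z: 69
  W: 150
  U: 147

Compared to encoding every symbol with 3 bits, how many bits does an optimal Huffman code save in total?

Fixed-length: 3 bits × 732 symbols = 2196 bits.
Huffman merges:
merge P(24) and V(42): 66
merge 66 and Z(69): 135
merge R(128) and 135: 263
merge U(147) and W(150): 297
merge Q(172) and 263: 435
merge 297 and 435: 732
Huffman total = 66 + 135 + 263 + 297 + 435 + 732 = 1928 bits.
Saving = 2196 − 1928 = 268 bits.

268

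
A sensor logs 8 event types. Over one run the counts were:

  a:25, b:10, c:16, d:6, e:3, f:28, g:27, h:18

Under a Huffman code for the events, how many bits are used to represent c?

3

Build the tree from the bottom:
e(3) + d(6) → 9
9 + b(10) → 19
c(16) + h(18) → 34
19 + a(25) → 44
g(27) + f(28) → 55
34 + 44 → 78
55 + 78 → 133
c's leaf is at depth 3, giving a 3-bit codeword.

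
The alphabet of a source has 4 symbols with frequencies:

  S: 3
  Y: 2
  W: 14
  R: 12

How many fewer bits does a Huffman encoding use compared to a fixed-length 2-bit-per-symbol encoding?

9

Fixed-length: 2 bits × 31 symbols = 62 bits.
Huffman merges:
combine Y(2), S(3) → 5
combine 5, R(12) → 17
combine W(14), 17 → 31
Huffman total = 5 + 17 + 31 = 53 bits.
Saving = 62 − 53 = 9 bits.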